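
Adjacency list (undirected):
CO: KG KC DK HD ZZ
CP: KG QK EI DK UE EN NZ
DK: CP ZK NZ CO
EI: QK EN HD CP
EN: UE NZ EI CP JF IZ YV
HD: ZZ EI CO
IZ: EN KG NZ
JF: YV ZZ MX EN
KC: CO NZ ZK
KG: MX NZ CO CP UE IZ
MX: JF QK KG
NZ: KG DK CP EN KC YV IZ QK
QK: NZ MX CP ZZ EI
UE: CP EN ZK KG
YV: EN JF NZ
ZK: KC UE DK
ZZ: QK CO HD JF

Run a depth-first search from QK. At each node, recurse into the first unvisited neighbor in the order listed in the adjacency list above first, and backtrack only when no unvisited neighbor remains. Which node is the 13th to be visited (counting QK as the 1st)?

Visit QK
QK → NZ
NZ → KG
KG → MX
MX → JF
JF → YV
YV → EN
EN → UE
UE → CP
CP → EI
EI → HD
HD → ZZ
ZZ → CO
CO → KC
KC → ZK
ZK → DK
EN → IZ

Visit order: QK, NZ, KG, MX, JF, YV, EN, UE, CP, EI, HD, ZZ, CO, KC, ZK, DK, IZ

CO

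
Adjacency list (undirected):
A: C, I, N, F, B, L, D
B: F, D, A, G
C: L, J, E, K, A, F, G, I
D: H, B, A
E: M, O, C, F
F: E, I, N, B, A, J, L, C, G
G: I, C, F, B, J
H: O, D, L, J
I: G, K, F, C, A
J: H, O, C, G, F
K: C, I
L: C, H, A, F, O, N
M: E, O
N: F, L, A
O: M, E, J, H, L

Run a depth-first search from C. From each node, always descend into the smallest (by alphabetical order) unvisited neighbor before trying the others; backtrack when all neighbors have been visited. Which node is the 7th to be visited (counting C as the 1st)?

F

Visit C
C → A
A → B
B → D
D → H
H → J
J → F
F → E
E → M
M → O
O → L
L → N
F → G
G → I
I → K

Visit order: C, A, B, D, H, J, F, E, M, O, L, N, G, I, K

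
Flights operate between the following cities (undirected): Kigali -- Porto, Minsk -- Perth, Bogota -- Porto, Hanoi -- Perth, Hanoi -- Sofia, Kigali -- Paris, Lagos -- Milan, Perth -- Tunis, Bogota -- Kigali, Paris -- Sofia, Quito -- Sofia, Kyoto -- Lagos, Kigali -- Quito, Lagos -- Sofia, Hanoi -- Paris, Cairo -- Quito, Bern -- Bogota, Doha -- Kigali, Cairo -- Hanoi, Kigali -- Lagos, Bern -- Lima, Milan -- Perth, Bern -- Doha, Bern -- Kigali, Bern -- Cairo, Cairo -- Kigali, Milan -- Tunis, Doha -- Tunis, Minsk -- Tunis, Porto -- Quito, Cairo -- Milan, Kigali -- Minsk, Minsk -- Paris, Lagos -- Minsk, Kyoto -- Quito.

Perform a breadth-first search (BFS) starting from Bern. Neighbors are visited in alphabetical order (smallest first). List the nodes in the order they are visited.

Visit Bern; enqueue Bogota, Cairo, Doha, Kigali, Lima → queue [Bogota, Cairo, Doha, Kigali, Lima]
Visit Bogota; enqueue Porto → queue [Cairo, Doha, Kigali, Lima, Porto]
Visit Cairo; enqueue Hanoi, Milan, Quito → queue [Doha, Kigali, Lima, Porto, Hanoi, Milan, Quito]
Visit Doha; enqueue Tunis → queue [Kigali, Lima, Porto, Hanoi, Milan, Quito, Tunis]
Visit Kigali; enqueue Lagos, Minsk, Paris → queue [Lima, Porto, Hanoi, Milan, Quito, Tunis, Lagos, Minsk, Paris]
Visit Lima → queue [Porto, Hanoi, Milan, Quito, Tunis, Lagos, Minsk, Paris]
Visit Porto → queue [Hanoi, Milan, Quito, Tunis, Lagos, Minsk, Paris]
Visit Hanoi; enqueue Perth, Sofia → queue [Milan, Quito, Tunis, Lagos, Minsk, Paris, Perth, Sofia]
Visit Milan → queue [Quito, Tunis, Lagos, Minsk, Paris, Perth, Sofia]
Visit Quito; enqueue Kyoto → queue [Tunis, Lagos, Minsk, Paris, Perth, Sofia, Kyoto]
Visit Tunis → queue [Lagos, Minsk, Paris, Perth, Sofia, Kyoto]
Visit Lagos → queue [Minsk, Paris, Perth, Sofia, Kyoto]
Visit Minsk → queue [Paris, Perth, Sofia, Kyoto]
Visit Paris → queue [Perth, Sofia, Kyoto]
Visit Perth → queue [Sofia, Kyoto]
Visit Sofia → queue [Kyoto]
Visit Kyoto → queue []

Bern, Bogota, Cairo, Doha, Kigali, Lima, Porto, Hanoi, Milan, Quito, Tunis, Lagos, Minsk, Paris, Perth, Sofia, Kyoto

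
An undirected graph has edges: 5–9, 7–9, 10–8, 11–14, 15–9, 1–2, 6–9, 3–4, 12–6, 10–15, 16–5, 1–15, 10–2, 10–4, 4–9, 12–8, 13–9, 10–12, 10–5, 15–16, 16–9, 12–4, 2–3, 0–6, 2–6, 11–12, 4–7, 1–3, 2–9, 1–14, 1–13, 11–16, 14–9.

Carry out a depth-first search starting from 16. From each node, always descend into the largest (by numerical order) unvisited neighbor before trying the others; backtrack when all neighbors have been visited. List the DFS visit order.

16 15 10 12 11 14 9 13 1 3 4 7 2 6 0 5 8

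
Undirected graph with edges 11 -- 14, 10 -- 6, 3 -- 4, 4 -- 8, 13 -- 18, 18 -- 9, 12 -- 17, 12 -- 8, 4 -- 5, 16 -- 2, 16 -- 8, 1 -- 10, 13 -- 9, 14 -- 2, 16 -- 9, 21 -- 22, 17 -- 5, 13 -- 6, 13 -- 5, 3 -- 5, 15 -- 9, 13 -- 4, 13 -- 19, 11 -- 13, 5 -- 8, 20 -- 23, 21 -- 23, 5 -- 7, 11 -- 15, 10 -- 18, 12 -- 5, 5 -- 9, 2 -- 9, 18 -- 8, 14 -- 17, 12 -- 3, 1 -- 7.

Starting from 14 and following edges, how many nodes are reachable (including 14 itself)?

BFS from 14 visits: 14, 2, 11, 17, 9, 16, 13, 15, 5, 12, 18, 8, 4, 6, 19, 3, 7, 10, 1
Reachable nodes: 19 of 23 total.

19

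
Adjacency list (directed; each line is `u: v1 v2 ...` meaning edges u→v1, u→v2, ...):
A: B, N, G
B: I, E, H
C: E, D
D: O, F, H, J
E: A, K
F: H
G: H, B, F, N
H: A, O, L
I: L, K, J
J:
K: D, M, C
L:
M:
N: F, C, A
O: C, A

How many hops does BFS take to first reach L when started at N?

3

Level 0: N
Level 1: A, C, F
Level 2: B, D, E, G, H
Level 3: I, J, K, L, O
Level 4: M
L first appears at level 3.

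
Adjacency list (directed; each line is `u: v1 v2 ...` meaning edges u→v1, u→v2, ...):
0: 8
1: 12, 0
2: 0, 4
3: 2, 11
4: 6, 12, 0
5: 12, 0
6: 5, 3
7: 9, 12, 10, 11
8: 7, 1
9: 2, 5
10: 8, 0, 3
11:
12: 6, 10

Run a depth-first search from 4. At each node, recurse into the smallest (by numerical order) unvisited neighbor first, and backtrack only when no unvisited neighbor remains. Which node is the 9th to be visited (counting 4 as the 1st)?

Visit 4
4 → 0
0 → 8
8 → 1
1 → 12
12 → 6
6 → 3
3 → 2
3 → 11
6 → 5
12 → 10
8 → 7
7 → 9

Visit order: 4, 0, 8, 1, 12, 6, 3, 2, 11, 5, 10, 7, 9

11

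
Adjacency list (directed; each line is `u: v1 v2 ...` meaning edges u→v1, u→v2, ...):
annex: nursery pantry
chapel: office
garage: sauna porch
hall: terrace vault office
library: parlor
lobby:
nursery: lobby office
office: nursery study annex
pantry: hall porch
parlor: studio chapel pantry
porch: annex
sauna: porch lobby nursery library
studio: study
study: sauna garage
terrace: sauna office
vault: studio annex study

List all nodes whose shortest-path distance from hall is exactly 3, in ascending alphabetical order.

Level 0: hall
Level 1: office, terrace, vault
Level 2: annex, nursery, sauna, studio, study
Level 3: garage, library, lobby, pantry, porch
Level 4: parlor
Level 5: chapel

garage, library, lobby, pantry, porch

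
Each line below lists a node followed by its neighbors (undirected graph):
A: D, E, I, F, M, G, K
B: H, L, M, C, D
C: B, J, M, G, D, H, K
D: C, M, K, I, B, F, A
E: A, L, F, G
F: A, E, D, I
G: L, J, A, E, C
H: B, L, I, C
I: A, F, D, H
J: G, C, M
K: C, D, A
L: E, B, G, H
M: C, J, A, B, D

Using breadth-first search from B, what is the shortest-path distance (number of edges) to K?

Level 0: B
Level 1: C, D, H, L, M
Level 2: A, E, F, G, I, J, K
K first appears at level 2.

2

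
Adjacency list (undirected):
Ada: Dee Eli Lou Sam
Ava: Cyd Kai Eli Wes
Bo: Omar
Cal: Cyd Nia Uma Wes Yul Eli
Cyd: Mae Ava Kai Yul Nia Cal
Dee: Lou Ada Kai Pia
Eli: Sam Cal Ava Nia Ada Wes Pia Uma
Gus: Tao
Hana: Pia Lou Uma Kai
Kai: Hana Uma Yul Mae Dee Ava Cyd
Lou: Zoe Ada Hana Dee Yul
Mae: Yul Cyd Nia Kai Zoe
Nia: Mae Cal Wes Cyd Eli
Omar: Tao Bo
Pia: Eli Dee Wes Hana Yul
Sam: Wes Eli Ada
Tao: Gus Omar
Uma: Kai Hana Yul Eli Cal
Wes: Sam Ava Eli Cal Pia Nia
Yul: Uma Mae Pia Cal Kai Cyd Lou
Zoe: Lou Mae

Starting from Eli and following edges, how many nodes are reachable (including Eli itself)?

17

BFS from Eli visits: Eli, Sam, Cal, Ava, Nia, Ada, Wes, Pia, Uma, Cyd, Yul, Kai, Mae, Dee, Lou, Hana, Zoe
Reachable nodes: 17 of 21 total.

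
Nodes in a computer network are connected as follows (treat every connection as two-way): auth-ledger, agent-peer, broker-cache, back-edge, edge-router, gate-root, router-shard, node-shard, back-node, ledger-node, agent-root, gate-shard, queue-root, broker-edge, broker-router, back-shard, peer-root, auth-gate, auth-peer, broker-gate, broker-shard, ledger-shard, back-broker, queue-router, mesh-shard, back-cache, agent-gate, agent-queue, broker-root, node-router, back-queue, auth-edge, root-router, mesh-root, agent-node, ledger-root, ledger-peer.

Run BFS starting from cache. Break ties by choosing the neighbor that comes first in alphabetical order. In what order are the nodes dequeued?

Visit cache; enqueue back, broker → queue [back, broker]
Visit back; enqueue edge, node, queue, shard → queue [broker, edge, node, queue, shard]
Visit broker; enqueue gate, root, router → queue [edge, node, queue, shard, gate, root, router]
Visit edge; enqueue auth → queue [node, queue, shard, gate, root, router, auth]
Visit node; enqueue agent, ledger → queue [queue, shard, gate, root, router, auth, agent, ledger]
Visit queue → queue [shard, gate, root, router, auth, agent, ledger]
Visit shard; enqueue mesh → queue [gate, root, router, auth, agent, ledger, mesh]
Visit gate → queue [root, router, auth, agent, ledger, mesh]
Visit root; enqueue peer → queue [router, auth, agent, ledger, mesh, peer]
Visit router → queue [auth, agent, ledger, mesh, peer]
Visit auth → queue [agent, ledger, mesh, peer]
Visit agent → queue [ledger, mesh, peer]
Visit ledger → queue [mesh, peer]
Visit mesh → queue [peer]
Visit peer → queue []

cache back broker edge node queue shard gate root router auth agent ledger mesh peer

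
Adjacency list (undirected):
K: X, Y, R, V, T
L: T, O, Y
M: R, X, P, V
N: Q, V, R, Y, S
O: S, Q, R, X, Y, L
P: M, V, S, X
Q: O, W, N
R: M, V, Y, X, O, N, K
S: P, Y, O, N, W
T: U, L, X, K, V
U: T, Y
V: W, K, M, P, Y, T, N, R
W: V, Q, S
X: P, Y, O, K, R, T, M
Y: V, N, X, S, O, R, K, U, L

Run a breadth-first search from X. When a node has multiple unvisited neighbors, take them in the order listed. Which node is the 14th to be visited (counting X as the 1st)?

Q

Visit X; enqueue P, Y, O, K, R, T, M → queue [P, Y, O, K, R, T, M]
Visit P; enqueue V, S → queue [Y, O, K, R, T, M, V, S]
Visit Y; enqueue N, U, L → queue [O, K, R, T, M, V, S, N, U, L]
Visit O; enqueue Q → queue [K, R, T, M, V, S, N, U, L, Q]
Visit K → queue [R, T, M, V, S, N, U, L, Q]
Visit R → queue [T, M, V, S, N, U, L, Q]
Visit T → queue [M, V, S, N, U, L, Q]
Visit M → queue [V, S, N, U, L, Q]
Visit V; enqueue W → queue [S, N, U, L, Q, W]
Visit S → queue [N, U, L, Q, W]
Visit N → queue [U, L, Q, W]
Visit U → queue [L, Q, W]
Visit L → queue [Q, W]
Visit Q → queue [W]
Visit W → queue []

Visit order: X, P, Y, O, K, R, T, M, V, S, N, U, L, Q, W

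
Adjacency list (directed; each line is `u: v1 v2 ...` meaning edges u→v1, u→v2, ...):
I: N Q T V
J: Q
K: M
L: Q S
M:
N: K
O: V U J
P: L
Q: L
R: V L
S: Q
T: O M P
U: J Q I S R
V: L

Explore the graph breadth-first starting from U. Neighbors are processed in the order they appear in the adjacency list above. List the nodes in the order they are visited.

U, J, Q, I, S, R, L, N, T, V, K, O, M, P

Visit U; enqueue J, Q, I, S, R → queue [J, Q, I, S, R]
Visit J → queue [Q, I, S, R]
Visit Q; enqueue L → queue [I, S, R, L]
Visit I; enqueue N, T, V → queue [S, R, L, N, T, V]
Visit S → queue [R, L, N, T, V]
Visit R → queue [L, N, T, V]
Visit L → queue [N, T, V]
Visit N; enqueue K → queue [T, V, K]
Visit T; enqueue O, M, P → queue [V, K, O, M, P]
Visit V → queue [K, O, M, P]
Visit K → queue [O, M, P]
Visit O → queue [M, P]
Visit M → queue [P]
Visit P → queue []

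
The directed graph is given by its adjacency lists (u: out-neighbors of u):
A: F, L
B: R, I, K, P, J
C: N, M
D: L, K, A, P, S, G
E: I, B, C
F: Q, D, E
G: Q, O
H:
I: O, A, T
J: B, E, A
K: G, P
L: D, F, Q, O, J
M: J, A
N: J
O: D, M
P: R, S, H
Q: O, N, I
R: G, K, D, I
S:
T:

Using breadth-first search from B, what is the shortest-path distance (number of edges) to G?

Level 0: B
Level 1: I, J, K, P, R
Level 2: A, D, E, G, H, O, S, T
Level 3: C, F, L, M, Q
Level 4: N
G first appears at level 2.

2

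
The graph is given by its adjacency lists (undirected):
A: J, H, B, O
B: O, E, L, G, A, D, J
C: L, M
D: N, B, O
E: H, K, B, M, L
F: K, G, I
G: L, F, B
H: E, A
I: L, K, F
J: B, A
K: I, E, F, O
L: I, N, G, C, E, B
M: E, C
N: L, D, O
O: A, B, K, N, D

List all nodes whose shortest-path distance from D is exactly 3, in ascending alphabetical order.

C, F, H, I, M

Level 0: D
Level 1: B, N, O
Level 2: A, E, G, J, K, L
Level 3: C, F, H, I, M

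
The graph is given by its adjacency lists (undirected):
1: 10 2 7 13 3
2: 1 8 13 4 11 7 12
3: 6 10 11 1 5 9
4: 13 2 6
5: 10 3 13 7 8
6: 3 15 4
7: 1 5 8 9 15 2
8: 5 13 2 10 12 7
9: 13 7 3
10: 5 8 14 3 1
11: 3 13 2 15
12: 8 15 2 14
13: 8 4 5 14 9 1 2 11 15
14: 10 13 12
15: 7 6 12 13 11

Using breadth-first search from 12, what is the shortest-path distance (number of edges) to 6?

2

Level 0: 12
Level 1: 2, 8, 14, 15
Level 2: 1, 4, 5, 6, 7, 10, 11, 13
Level 3: 3, 9
6 first appears at level 2.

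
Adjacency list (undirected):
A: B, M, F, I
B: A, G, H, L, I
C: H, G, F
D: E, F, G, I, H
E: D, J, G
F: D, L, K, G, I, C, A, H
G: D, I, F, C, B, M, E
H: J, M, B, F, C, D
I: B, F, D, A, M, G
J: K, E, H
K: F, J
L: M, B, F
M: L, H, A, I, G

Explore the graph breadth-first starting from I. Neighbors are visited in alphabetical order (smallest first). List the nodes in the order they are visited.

Visit I; enqueue A, B, D, F, G, M → queue [A, B, D, F, G, M]
Visit A → queue [B, D, F, G, M]
Visit B; enqueue H, L → queue [D, F, G, M, H, L]
Visit D; enqueue E → queue [F, G, M, H, L, E]
Visit F; enqueue C, K → queue [G, M, H, L, E, C, K]
Visit G → queue [M, H, L, E, C, K]
Visit M → queue [H, L, E, C, K]
Visit H; enqueue J → queue [L, E, C, K, J]
Visit L → queue [E, C, K, J]
Visit E → queue [C, K, J]
Visit C → queue [K, J]
Visit K → queue [J]
Visit J → queue []

I A B D F G M H L E C K J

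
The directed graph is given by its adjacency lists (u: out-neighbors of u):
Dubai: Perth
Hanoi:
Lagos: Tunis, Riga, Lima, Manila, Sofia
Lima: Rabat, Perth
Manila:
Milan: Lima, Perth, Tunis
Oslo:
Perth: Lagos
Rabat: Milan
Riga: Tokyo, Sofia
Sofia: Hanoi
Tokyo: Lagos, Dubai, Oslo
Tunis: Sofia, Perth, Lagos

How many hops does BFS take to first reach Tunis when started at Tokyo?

2

Level 0: Tokyo
Level 1: Dubai, Lagos, Oslo
Level 2: Lima, Manila, Perth, Riga, Sofia, Tunis
Level 3: Hanoi, Rabat
Level 4: Milan
Tunis first appears at level 2.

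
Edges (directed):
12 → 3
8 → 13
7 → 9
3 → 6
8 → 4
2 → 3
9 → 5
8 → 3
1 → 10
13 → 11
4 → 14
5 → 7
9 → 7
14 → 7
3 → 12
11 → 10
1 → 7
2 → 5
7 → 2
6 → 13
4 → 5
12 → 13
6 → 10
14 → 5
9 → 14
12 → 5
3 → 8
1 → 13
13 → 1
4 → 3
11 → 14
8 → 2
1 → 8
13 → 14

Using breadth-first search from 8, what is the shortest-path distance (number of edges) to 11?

Level 0: 8
Level 1: 2, 3, 4, 13
Level 2: 1, 5, 6, 11, 12, 14
Level 3: 7, 10
Level 4: 9
11 first appears at level 2.

2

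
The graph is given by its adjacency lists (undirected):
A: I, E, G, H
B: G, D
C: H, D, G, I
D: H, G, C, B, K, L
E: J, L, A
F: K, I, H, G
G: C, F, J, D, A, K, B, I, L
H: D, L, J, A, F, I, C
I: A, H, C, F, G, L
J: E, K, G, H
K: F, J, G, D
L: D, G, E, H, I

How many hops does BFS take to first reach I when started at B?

2

Level 0: B
Level 1: D, G
Level 2: A, C, F, H, I, J, K, L
Level 3: E
I first appears at level 2.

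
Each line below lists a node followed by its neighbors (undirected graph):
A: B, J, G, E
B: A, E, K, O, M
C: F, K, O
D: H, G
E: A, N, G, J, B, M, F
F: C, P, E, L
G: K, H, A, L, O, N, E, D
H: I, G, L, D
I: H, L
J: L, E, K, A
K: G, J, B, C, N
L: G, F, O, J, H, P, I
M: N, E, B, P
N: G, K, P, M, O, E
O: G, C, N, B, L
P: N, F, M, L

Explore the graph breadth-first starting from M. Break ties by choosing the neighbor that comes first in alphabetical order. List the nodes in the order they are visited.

Visit M; enqueue B, E, N, P → queue [B, E, N, P]
Visit B; enqueue A, K, O → queue [E, N, P, A, K, O]
Visit E; enqueue F, G, J → queue [N, P, A, K, O, F, G, J]
Visit N → queue [P, A, K, O, F, G, J]
Visit P; enqueue L → queue [A, K, O, F, G, J, L]
Visit A → queue [K, O, F, G, J, L]
Visit K; enqueue C → queue [O, F, G, J, L, C]
Visit O → queue [F, G, J, L, C]
Visit F → queue [G, J, L, C]
Visit G; enqueue D, H → queue [J, L, C, D, H]
Visit J → queue [L, C, D, H]
Visit L; enqueue I → queue [C, D, H, I]
Visit C → queue [D, H, I]
Visit D → queue [H, I]
Visit H → queue [I]
Visit I → queue []

M, B, E, N, P, A, K, O, F, G, J, L, C, D, H, I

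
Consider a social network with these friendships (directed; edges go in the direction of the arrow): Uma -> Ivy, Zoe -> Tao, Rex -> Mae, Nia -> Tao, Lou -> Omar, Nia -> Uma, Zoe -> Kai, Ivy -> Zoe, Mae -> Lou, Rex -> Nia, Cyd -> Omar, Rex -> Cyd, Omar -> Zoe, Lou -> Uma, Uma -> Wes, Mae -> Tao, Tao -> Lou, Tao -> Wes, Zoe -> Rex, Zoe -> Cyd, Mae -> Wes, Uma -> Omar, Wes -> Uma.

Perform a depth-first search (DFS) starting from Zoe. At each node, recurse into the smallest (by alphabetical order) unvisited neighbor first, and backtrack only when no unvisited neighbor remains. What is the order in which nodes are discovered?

Visit Zoe
Zoe → Cyd
Cyd → Omar
Zoe → Kai
Zoe → Rex
Rex → Mae
Mae → Lou
Lou → Uma
Uma → Ivy
Uma → Wes
Mae → Tao
Rex → Nia

Zoe → Cyd → Omar → Kai → Rex → Mae → Lou → Uma → Ivy → Wes → Tao → Nia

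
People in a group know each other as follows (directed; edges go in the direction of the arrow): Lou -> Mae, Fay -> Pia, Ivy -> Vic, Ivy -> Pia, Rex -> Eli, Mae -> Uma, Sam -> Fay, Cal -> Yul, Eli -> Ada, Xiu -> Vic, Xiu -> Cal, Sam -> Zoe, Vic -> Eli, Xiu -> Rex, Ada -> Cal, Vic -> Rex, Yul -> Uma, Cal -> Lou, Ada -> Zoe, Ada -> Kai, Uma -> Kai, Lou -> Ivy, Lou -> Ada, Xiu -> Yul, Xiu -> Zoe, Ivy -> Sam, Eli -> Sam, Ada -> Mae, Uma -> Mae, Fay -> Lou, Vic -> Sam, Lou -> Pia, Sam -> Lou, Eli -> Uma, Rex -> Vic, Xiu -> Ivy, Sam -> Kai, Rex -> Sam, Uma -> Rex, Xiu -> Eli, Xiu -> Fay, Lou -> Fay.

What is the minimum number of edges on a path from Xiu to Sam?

Level 0: Xiu
Level 1: Cal, Eli, Fay, Ivy, Rex, Vic, Yul, Zoe
Level 2: Ada, Lou, Pia, Sam, Uma
Level 3: Kai, Mae
Sam first appears at level 2.

2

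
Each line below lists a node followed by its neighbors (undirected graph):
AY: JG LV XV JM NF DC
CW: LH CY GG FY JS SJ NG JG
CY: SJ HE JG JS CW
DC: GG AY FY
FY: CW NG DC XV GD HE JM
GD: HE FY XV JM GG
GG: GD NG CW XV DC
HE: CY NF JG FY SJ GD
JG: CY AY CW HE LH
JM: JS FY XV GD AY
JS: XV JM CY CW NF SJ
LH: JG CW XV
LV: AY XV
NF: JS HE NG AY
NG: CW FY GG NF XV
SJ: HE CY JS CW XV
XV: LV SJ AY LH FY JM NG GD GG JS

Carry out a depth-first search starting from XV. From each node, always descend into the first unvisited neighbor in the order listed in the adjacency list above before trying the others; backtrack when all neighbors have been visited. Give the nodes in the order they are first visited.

Visit XV
XV → LV
LV → AY
AY → JG
JG → CY
CY → SJ
SJ → HE
HE → NF
NF → JS
JS → JM
JM → FY
FY → CW
CW → LH
CW → GG
GG → GD
GG → NG
GG → DC

XV LV AY JG CY SJ HE NF JS JM FY CW LH GG GD NG DC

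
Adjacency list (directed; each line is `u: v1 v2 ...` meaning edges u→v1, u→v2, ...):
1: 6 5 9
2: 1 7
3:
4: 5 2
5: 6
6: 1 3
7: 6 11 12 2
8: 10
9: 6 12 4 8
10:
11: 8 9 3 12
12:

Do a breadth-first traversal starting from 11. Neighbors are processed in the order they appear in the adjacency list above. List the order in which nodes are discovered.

Visit 11; enqueue 8, 9, 3, 12 → queue [8, 9, 3, 12]
Visit 8; enqueue 10 → queue [9, 3, 12, 10]
Visit 9; enqueue 6, 4 → queue [3, 12, 10, 6, 4]
Visit 3 → queue [12, 10, 6, 4]
Visit 12 → queue [10, 6, 4]
Visit 10 → queue [6, 4]
Visit 6; enqueue 1 → queue [4, 1]
Visit 4; enqueue 5, 2 → queue [1, 5, 2]
Visit 1 → queue [5, 2]
Visit 5 → queue [2]
Visit 2; enqueue 7 → queue [7]
Visit 7 → queue []

11 -> 8 -> 9 -> 3 -> 12 -> 10 -> 6 -> 4 -> 1 -> 5 -> 2 -> 7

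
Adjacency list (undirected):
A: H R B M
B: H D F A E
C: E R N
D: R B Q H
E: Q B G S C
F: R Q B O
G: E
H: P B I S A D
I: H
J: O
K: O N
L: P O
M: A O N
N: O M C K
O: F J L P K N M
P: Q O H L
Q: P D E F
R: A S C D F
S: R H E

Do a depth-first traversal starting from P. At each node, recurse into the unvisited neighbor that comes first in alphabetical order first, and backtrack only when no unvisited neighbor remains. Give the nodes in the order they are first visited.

Visit P
P → H
H → A
A → B
B → D
D → Q
Q → E
E → C
C → N
N → K
K → O
O → F
F → R
R → S
O → J
O → L
O → M
E → G
H → I

P, H, A, B, D, Q, E, C, N, K, O, F, R, S, J, L, M, G, I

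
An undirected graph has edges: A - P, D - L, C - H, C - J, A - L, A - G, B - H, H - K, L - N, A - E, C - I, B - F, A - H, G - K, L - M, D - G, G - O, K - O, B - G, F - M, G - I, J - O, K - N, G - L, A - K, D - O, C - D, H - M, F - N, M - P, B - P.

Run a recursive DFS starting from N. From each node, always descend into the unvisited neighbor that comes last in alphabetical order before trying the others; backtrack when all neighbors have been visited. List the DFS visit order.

Visit N
N → L
L → M
M → P
P → B
B → H
H → K
K → O
O → J
J → C
C → I
I → G
G → D
G → A
A → E
B → F

N, L, M, P, B, H, K, O, J, C, I, G, D, A, E, F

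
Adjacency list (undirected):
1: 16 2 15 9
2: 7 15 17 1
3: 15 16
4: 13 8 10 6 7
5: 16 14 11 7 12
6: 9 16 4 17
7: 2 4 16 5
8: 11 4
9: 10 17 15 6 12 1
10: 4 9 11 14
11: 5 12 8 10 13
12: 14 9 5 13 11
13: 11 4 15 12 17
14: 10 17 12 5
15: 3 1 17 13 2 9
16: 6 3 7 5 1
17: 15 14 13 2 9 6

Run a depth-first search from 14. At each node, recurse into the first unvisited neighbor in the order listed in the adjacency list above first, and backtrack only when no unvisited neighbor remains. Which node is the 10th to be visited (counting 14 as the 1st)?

17

Visit 14
14 → 10
10 → 4
4 → 13
13 → 11
11 → 5
5 → 16
16 → 6
6 → 9
9 → 17
17 → 15
15 → 3
15 → 1
1 → 2
2 → 7
9 → 12
11 → 8

Visit order: 14, 10, 4, 13, 11, 5, 16, 6, 9, 17, 15, 3, 1, 2, 7, 12, 8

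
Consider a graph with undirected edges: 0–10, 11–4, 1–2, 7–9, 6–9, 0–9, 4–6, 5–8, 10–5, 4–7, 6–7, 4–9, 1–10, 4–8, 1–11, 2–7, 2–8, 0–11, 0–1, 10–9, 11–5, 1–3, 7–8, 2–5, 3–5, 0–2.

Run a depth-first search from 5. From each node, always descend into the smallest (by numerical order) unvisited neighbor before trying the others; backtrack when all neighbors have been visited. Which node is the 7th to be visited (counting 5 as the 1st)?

Visit 5
5 → 2
2 → 0
0 → 1
1 → 3
1 → 10
10 → 9
9 → 4
4 → 6
6 → 7
7 → 8
4 → 11

Visit order: 5, 2, 0, 1, 3, 10, 9, 4, 6, 7, 8, 11

9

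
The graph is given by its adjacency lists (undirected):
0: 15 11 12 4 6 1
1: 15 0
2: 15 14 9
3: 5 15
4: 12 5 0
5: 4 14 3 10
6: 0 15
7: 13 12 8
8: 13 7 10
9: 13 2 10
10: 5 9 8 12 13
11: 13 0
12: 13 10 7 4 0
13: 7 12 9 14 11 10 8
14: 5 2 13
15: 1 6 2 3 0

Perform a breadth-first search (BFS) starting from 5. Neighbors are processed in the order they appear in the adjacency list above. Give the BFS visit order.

5 -> 4 -> 14 -> 3 -> 10 -> 12 -> 0 -> 2 -> 13 -> 15 -> 9 -> 8 -> 7 -> 11 -> 6 -> 1

Visit 5; enqueue 4, 14, 3, 10 → queue [4, 14, 3, 10]
Visit 4; enqueue 12, 0 → queue [14, 3, 10, 12, 0]
Visit 14; enqueue 2, 13 → queue [3, 10, 12, 0, 2, 13]
Visit 3; enqueue 15 → queue [10, 12, 0, 2, 13, 15]
Visit 10; enqueue 9, 8 → queue [12, 0, 2, 13, 15, 9, 8]
Visit 12; enqueue 7 → queue [0, 2, 13, 15, 9, 8, 7]
Visit 0; enqueue 11, 6, 1 → queue [2, 13, 15, 9, 8, 7, 11, 6, 1]
Visit 2 → queue [13, 15, 9, 8, 7, 11, 6, 1]
Visit 13 → queue [15, 9, 8, 7, 11, 6, 1]
Visit 15 → queue [9, 8, 7, 11, 6, 1]
Visit 9 → queue [8, 7, 11, 6, 1]
Visit 8 → queue [7, 11, 6, 1]
Visit 7 → queue [11, 6, 1]
Visit 11 → queue [6, 1]
Visit 6 → queue [1]
Visit 1 → queue []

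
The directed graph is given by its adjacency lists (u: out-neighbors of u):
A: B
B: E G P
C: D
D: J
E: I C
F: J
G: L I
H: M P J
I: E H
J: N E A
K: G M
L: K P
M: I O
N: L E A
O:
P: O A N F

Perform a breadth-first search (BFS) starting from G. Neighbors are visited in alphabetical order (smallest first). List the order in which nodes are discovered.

Visit G; enqueue I, L → queue [I, L]
Visit I; enqueue E, H → queue [L, E, H]
Visit L; enqueue K, P → queue [E, H, K, P]
Visit E; enqueue C → queue [H, K, P, C]
Visit H; enqueue J, M → queue [K, P, C, J, M]
Visit K → queue [P, C, J, M]
Visit P; enqueue A, F, N, O → queue [C, J, M, A, F, N, O]
Visit C; enqueue D → queue [J, M, A, F, N, O, D]
Visit J → queue [M, A, F, N, O, D]
Visit M → queue [A, F, N, O, D]
Visit A; enqueue B → queue [F, N, O, D, B]
Visit F → queue [N, O, D, B]
Visit N → queue [O, D, B]
Visit O → queue [D, B]
Visit D → queue [B]
Visit B → queue []

G, I, L, E, H, K, P, C, J, M, A, F, N, O, D, B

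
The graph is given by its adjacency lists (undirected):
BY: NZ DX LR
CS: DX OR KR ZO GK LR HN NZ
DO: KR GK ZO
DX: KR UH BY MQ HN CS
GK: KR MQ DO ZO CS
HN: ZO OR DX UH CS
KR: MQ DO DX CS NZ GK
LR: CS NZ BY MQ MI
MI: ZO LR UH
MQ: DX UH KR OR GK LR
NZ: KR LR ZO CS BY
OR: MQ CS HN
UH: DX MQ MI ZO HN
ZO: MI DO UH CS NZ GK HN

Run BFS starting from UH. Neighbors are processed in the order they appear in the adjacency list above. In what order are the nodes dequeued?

Visit UH; enqueue DX, MQ, MI, ZO, HN → queue [DX, MQ, MI, ZO, HN]
Visit DX; enqueue KR, BY, CS → queue [MQ, MI, ZO, HN, KR, BY, CS]
Visit MQ; enqueue OR, GK, LR → queue [MI, ZO, HN, KR, BY, CS, OR, GK, LR]
Visit MI → queue [ZO, HN, KR, BY, CS, OR, GK, LR]
Visit ZO; enqueue DO, NZ → queue [HN, KR, BY, CS, OR, GK, LR, DO, NZ]
Visit HN → queue [KR, BY, CS, OR, GK, LR, DO, NZ]
Visit KR → queue [BY, CS, OR, GK, LR, DO, NZ]
Visit BY → queue [CS, OR, GK, LR, DO, NZ]
Visit CS → queue [OR, GK, LR, DO, NZ]
Visit OR → queue [GK, LR, DO, NZ]
Visit GK → queue [LR, DO, NZ]
Visit LR → queue [DO, NZ]
Visit DO → queue [NZ]
Visit NZ → queue []

UH DX MQ MI ZO HN KR BY CS OR GK LR DO NZ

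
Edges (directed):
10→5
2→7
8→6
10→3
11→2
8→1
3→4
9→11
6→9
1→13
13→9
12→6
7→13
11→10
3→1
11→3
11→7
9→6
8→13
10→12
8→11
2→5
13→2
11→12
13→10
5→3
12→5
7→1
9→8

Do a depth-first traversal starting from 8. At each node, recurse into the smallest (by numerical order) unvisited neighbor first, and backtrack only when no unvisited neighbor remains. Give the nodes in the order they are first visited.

Visit 8
8 → 1
1 → 13
13 → 2
2 → 5
5 → 3
3 → 4
2 → 7
13 → 9
9 → 6
9 → 11
11 → 10
10 → 12

8 1 13 2 5 3 4 7 9 6 11 10 12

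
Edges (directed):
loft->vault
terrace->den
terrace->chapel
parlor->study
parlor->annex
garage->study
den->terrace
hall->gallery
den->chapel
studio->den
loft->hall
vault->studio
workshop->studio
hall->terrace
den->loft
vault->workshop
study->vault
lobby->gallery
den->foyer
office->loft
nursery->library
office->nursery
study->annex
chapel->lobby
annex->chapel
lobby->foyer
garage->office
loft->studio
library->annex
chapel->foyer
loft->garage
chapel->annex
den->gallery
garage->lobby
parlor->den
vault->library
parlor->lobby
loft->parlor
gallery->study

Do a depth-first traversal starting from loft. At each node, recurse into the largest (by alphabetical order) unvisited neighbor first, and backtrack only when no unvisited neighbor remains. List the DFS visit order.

loft, vault, workshop, studio, den, terrace, chapel, lobby, gallery, study, annex, foyer, library, parlor, hall, garage, office, nursery

Visit loft
loft → vault
vault → workshop
workshop → studio
studio → den
den → terrace
terrace → chapel
chapel → lobby
lobby → gallery
gallery → study
study → annex
lobby → foyer
vault → library
loft → parlor
loft → hall
loft → garage
garage → office
office → nursery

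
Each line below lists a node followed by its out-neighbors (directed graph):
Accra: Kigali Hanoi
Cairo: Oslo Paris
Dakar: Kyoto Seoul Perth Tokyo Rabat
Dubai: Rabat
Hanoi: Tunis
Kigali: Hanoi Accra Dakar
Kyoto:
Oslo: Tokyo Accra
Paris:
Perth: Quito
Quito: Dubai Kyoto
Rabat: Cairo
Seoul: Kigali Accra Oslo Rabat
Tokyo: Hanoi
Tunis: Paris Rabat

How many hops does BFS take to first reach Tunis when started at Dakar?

3

Level 0: Dakar
Level 1: Kyoto, Perth, Rabat, Seoul, Tokyo
Level 2: Accra, Cairo, Hanoi, Kigali, Oslo, Quito
Level 3: Dubai, Paris, Tunis
Tunis first appears at level 3.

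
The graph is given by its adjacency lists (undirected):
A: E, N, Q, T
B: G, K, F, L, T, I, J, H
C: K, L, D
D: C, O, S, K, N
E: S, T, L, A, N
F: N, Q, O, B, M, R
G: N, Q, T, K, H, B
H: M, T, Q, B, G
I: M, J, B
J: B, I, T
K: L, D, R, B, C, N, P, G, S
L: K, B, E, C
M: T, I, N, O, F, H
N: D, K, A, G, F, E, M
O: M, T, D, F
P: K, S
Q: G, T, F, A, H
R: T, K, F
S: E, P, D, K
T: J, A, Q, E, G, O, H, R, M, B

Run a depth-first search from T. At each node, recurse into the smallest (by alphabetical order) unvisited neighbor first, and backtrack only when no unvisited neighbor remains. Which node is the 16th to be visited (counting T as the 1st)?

P

Visit T
T → A
A → E
E → L
L → B
B → F
F → M
M → H
H → G
G → K
K → C
C → D
D → N
D → O
D → S
S → P
K → R
G → Q
M → I
I → J

Visit order: T, A, E, L, B, F, M, H, G, K, C, D, N, O, S, P, R, Q, I, J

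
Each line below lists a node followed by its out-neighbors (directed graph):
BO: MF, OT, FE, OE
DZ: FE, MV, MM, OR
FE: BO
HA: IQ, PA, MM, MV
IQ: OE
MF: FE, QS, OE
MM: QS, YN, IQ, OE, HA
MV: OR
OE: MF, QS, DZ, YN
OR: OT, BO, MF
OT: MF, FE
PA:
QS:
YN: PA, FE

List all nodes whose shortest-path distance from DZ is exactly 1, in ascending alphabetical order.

Level 0: DZ
Level 1: FE, MM, MV, OR
Level 2: BO, HA, IQ, MF, OE, OT, QS, YN
Level 3: PA

FE, MM, MV, OR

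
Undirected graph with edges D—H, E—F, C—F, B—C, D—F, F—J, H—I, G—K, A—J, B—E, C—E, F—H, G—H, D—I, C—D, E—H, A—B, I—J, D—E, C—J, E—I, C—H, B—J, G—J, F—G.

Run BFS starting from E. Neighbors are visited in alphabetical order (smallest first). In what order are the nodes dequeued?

Visit E; enqueue B, C, D, F, H, I → queue [B, C, D, F, H, I]
Visit B; enqueue A, J → queue [C, D, F, H, I, A, J]
Visit C → queue [D, F, H, I, A, J]
Visit D → queue [F, H, I, A, J]
Visit F; enqueue G → queue [H, I, A, J, G]
Visit H → queue [I, A, J, G]
Visit I → queue [A, J, G]
Visit A → queue [J, G]
Visit J → queue [G]
Visit G; enqueue K → queue [K]
Visit K → queue []

E -> B -> C -> D -> F -> H -> I -> A -> J -> G -> K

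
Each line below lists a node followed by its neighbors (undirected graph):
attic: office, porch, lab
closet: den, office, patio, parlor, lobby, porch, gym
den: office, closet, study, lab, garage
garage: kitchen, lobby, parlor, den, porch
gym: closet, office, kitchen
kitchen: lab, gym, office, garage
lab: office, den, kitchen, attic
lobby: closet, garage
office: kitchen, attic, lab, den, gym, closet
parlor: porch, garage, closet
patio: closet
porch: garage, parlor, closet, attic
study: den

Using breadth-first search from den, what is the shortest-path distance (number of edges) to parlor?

2

Level 0: den
Level 1: closet, garage, lab, office, study
Level 2: attic, gym, kitchen, lobby, parlor, patio, porch
parlor first appears at level 2.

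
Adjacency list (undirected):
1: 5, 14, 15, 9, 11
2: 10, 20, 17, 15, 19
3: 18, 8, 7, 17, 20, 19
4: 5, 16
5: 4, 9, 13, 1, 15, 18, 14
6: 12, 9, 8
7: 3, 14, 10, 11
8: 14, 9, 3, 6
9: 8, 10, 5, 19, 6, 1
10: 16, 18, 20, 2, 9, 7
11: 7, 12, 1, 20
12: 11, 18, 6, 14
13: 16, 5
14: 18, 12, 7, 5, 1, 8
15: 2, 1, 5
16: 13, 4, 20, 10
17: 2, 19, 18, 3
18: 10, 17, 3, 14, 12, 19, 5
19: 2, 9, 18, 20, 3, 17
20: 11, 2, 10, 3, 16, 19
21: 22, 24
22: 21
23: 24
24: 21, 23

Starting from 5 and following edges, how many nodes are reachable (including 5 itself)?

BFS from 5 visits: 5, 1, 4, 9, 13, 14, 15, 18, 11, 16, 6, 8, 10, 19, 7, 12, 2, 3, 17, 20
Reachable nodes: 20 of 24 total.

20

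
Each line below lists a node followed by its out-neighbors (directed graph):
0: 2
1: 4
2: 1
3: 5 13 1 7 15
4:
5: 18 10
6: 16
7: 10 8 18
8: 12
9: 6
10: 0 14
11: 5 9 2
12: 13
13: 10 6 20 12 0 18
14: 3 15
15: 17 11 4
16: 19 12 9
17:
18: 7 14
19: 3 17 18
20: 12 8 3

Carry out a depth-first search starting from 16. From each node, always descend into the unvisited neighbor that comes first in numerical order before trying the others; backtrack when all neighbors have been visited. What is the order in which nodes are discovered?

Visit 16
16 → 9
9 → 6
16 → 12
12 → 13
13 → 0
0 → 2
2 → 1
1 → 4
13 → 10
10 → 14
14 → 3
3 → 5
5 → 18
18 → 7
7 → 8
3 → 15
15 → 11
15 → 17
13 → 20
16 → 19

16 9 6 12 13 0 2 1 4 10 14 3 5 18 7 8 15 11 17 20 19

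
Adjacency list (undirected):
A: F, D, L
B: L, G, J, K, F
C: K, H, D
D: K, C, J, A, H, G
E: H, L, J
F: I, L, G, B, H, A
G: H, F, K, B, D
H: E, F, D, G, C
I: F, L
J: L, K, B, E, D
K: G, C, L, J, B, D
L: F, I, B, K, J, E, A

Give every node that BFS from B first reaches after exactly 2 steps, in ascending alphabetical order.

A, C, D, E, H, I

Level 0: B
Level 1: F, G, J, K, L
Level 2: A, C, D, E, H, I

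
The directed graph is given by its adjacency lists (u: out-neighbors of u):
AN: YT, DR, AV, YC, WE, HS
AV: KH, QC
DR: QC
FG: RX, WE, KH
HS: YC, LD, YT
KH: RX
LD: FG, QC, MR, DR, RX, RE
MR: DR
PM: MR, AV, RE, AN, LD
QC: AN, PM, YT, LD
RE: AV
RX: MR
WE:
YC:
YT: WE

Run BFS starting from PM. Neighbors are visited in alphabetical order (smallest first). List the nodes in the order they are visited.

PM -> AN -> AV -> LD -> MR -> RE -> DR -> HS -> WE -> YC -> YT -> KH -> QC -> FG -> RX

Visit PM; enqueue AN, AV, LD, MR, RE → queue [AN, AV, LD, MR, RE]
Visit AN; enqueue DR, HS, WE, YC, YT → queue [AV, LD, MR, RE, DR, HS, WE, YC, YT]
Visit AV; enqueue KH, QC → queue [LD, MR, RE, DR, HS, WE, YC, YT, KH, QC]
Visit LD; enqueue FG, RX → queue [MR, RE, DR, HS, WE, YC, YT, KH, QC, FG, RX]
Visit MR → queue [RE, DR, HS, WE, YC, YT, KH, QC, FG, RX]
Visit RE → queue [DR, HS, WE, YC, YT, KH, QC, FG, RX]
Visit DR → queue [HS, WE, YC, YT, KH, QC, FG, RX]
Visit HS → queue [WE, YC, YT, KH, QC, FG, RX]
Visit WE → queue [YC, YT, KH, QC, FG, RX]
Visit YC → queue [YT, KH, QC, FG, RX]
Visit YT → queue [KH, QC, FG, RX]
Visit KH → queue [QC, FG, RX]
Visit QC → queue [FG, RX]
Visit FG → queue [RX]
Visit RX → queue []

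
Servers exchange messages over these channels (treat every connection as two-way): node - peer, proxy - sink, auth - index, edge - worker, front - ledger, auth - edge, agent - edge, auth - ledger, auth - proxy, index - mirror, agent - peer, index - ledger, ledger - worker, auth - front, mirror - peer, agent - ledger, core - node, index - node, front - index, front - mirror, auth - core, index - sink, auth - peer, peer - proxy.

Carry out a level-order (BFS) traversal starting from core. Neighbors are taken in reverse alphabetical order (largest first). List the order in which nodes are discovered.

core → node → auth → peer → index → proxy → ledger → front → edge → mirror → agent → sink → worker

Visit core; enqueue node, auth → queue [node, auth]
Visit node; enqueue peer, index → queue [auth, peer, index]
Visit auth; enqueue proxy, ledger, front, edge → queue [peer, index, proxy, ledger, front, edge]
Visit peer; enqueue mirror, agent → queue [index, proxy, ledger, front, edge, mirror, agent]
Visit index; enqueue sink → queue [proxy, ledger, front, edge, mirror, agent, sink]
Visit proxy → queue [ledger, front, edge, mirror, agent, sink]
Visit ledger; enqueue worker → queue [front, edge, mirror, agent, sink, worker]
Visit front → queue [edge, mirror, agent, sink, worker]
Visit edge → queue [mirror, agent, sink, worker]
Visit mirror → queue [agent, sink, worker]
Visit agent → queue [sink, worker]
Visit sink → queue [worker]
Visit worker → queue []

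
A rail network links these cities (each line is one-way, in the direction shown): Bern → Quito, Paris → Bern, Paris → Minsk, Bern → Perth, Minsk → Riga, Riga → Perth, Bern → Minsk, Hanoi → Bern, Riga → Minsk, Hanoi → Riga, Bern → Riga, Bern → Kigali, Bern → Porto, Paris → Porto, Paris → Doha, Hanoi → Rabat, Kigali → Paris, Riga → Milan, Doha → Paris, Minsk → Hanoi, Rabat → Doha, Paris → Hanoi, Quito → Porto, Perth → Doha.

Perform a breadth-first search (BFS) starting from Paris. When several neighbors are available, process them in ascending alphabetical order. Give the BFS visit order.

Paris → Bern → Doha → Hanoi → Minsk → Porto → Kigali → Perth → Quito → Riga → Rabat → Milan

Visit Paris; enqueue Bern, Doha, Hanoi, Minsk, Porto → queue [Bern, Doha, Hanoi, Minsk, Porto]
Visit Bern; enqueue Kigali, Perth, Quito, Riga → queue [Doha, Hanoi, Minsk, Porto, Kigali, Perth, Quito, Riga]
Visit Doha → queue [Hanoi, Minsk, Porto, Kigali, Perth, Quito, Riga]
Visit Hanoi; enqueue Rabat → queue [Minsk, Porto, Kigali, Perth, Quito, Riga, Rabat]
Visit Minsk → queue [Porto, Kigali, Perth, Quito, Riga, Rabat]
Visit Porto → queue [Kigali, Perth, Quito, Riga, Rabat]
Visit Kigali → queue [Perth, Quito, Riga, Rabat]
Visit Perth → queue [Quito, Riga, Rabat]
Visit Quito → queue [Riga, Rabat]
Visit Riga; enqueue Milan → queue [Rabat, Milan]
Visit Rabat → queue [Milan]
Visit Milan → queue []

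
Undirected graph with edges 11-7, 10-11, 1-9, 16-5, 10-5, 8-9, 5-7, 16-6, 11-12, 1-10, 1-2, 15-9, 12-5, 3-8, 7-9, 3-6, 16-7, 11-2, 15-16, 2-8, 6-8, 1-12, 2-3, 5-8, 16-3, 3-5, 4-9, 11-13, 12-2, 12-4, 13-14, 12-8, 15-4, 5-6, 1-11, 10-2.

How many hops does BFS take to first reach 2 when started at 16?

2

Level 0: 16
Level 1: 3, 5, 6, 7, 15
Level 2: 2, 4, 8, 9, 10, 11, 12
Level 3: 1, 13
Level 4: 14
2 first appears at level 2.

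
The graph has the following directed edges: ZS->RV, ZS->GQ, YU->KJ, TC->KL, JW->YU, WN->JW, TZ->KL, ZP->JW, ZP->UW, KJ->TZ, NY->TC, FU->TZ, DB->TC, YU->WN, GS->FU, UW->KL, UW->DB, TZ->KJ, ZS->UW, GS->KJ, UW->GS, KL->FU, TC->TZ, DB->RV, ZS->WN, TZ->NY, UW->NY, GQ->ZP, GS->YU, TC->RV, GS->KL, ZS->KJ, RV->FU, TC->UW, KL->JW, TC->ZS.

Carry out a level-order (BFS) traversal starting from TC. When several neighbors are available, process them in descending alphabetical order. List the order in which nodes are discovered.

TC, ZS, UW, TZ, RV, KL, WN, KJ, GQ, NY, GS, DB, FU, JW, ZP, YU

Visit TC; enqueue ZS, UW, TZ, RV, KL → queue [ZS, UW, TZ, RV, KL]
Visit ZS; enqueue WN, KJ, GQ → queue [UW, TZ, RV, KL, WN, KJ, GQ]
Visit UW; enqueue NY, GS, DB → queue [TZ, RV, KL, WN, KJ, GQ, NY, GS, DB]
Visit TZ → queue [RV, KL, WN, KJ, GQ, NY, GS, DB]
Visit RV; enqueue FU → queue [KL, WN, KJ, GQ, NY, GS, DB, FU]
Visit KL; enqueue JW → queue [WN, KJ, GQ, NY, GS, DB, FU, JW]
Visit WN → queue [KJ, GQ, NY, GS, DB, FU, JW]
Visit KJ → queue [GQ, NY, GS, DB, FU, JW]
Visit GQ; enqueue ZP → queue [NY, GS, DB, FU, JW, ZP]
Visit NY → queue [GS, DB, FU, JW, ZP]
Visit GS; enqueue YU → queue [DB, FU, JW, ZP, YU]
Visit DB → queue [FU, JW, ZP, YU]
Visit FU → queue [JW, ZP, YU]
Visit JW → queue [ZP, YU]
Visit ZP → queue [YU]
Visit YU → queue []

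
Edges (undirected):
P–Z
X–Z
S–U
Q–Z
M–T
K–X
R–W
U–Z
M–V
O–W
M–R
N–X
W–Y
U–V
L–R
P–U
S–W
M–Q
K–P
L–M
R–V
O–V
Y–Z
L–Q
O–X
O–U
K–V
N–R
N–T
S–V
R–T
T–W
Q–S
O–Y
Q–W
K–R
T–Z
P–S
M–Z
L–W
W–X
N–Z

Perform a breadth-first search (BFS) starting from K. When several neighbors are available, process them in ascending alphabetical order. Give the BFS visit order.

Visit K; enqueue P, R, V, X → queue [P, R, V, X]
Visit P; enqueue S, U, Z → queue [R, V, X, S, U, Z]
Visit R; enqueue L, M, N, T, W → queue [V, X, S, U, Z, L, M, N, T, W]
Visit V; enqueue O → queue [X, S, U, Z, L, M, N, T, W, O]
Visit X → queue [S, U, Z, L, M, N, T, W, O]
Visit S; enqueue Q → queue [U, Z, L, M, N, T, W, O, Q]
Visit U → queue [Z, L, M, N, T, W, O, Q]
Visit Z; enqueue Y → queue [L, M, N, T, W, O, Q, Y]
Visit L → queue [M, N, T, W, O, Q, Y]
Visit M → queue [N, T, W, O, Q, Y]
Visit N → queue [T, W, O, Q, Y]
Visit T → queue [W, O, Q, Y]
Visit W → queue [O, Q, Y]
Visit O → queue [Q, Y]
Visit Q → queue [Y]
Visit Y → queue []

K P R V X S U Z L M N T W O Q Y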